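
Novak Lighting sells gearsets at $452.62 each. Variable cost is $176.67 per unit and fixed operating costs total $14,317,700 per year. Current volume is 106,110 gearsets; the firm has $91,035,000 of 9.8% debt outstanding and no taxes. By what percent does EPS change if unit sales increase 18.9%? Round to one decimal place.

Total contribution margin = 106,110 × $275.95 = $29,281,054.50.
Subtracting fixed costs: EBIT = $29,281,054.50 − $14,317,700 = $14,963,354.50.
After interest of $8,921,430.00, pre-tax earnings = $6,041,924.50.
DCL = total CM / (EBIT − I) = $29,281,054.50 / $6,041,924.50 = 4.8463.
%ΔEPS = DCL × %ΔSales = 4.8463 × +18.9% = +91.6%.

+91.6%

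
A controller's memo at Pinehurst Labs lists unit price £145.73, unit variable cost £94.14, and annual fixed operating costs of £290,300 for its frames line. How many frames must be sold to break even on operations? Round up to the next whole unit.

Unit CM = price − variable cost = £145.73 − £94.14 = £51.59.
Break-even Q = £290,300 / £51.59 = 5,627.06 → 5,628 frames.

5,628 frames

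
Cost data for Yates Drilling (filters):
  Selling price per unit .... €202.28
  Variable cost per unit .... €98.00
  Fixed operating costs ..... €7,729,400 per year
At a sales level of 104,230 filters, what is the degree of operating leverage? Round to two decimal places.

Contribution at this volume is 104,230 × €104.28 = €10,869,104.40.
Subtracting fixed costs: EBIT = €10,869,104.40 − €7,729,400 = €3,139,704.40.
So DOL = total CM / EBIT = €10,869,104.40 / €3,139,704.40 = 3.4618.

3.46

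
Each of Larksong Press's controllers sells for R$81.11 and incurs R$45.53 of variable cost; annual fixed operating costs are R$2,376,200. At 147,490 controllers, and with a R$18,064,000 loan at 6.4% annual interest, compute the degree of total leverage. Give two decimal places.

Contribution at this volume is 147,490 × R$35.58 = R$5,247,694.20.
Operating income = contribution − fixed costs = R$5,247,694.20 − R$2,376,200 = R$2,871,494.20. Interest = R$1,156,096.00, so EBIT − I = R$1,715,398.20.
Degree of total leverage = total CM / (EBIT − interest) = R$5,247,694.20 / R$1,715,398.20 = 3.0592.

3.06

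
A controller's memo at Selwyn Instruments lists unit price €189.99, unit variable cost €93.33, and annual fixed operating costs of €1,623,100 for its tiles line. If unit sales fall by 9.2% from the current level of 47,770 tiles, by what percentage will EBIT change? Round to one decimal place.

-14.2%

Total contribution margin = 47,770 × €96.66 = €4,617,448.20.
EBIT = €4,617,448.20 − €1,623,100 = €2,994,348.20.
So DOL = total CM / EBIT = €4,617,448.20 / €2,994,348.20 = 1.5421.
So EBIT moves 1.5421 × (-9.2%) = -14.2%.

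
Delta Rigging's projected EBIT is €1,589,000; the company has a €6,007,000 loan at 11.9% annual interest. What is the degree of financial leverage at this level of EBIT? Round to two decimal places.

Interest = €714,833.00.
Degree of financial leverage = EBIT / (EBIT − interest) = €1,589,000 / €874,167.00 = 1.8177.

1.82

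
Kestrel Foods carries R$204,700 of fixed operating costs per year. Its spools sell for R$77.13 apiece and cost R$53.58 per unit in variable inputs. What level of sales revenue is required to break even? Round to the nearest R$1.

CM per unit = R$77.13 − R$53.58 = R$23.55; CM ratio = R$23.55 / R$77.13 = 0.3053.
Break-even sales = FC ÷ CM ratio = R$204,700 × R$77.13 / R$23.55 = R$670,425.

R$670,425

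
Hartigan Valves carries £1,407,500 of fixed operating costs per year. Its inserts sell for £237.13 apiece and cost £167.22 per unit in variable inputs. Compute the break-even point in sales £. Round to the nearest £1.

£4,774,145

Contribution margin per unit = £237.13 − £167.22 = £69.91, a CM ratio of £69.91 ÷ £237.13 = 0.2948.
Break-even sales = FC ÷ CM ratio = £1,407,500 × £237.13 / £69.91 = £4,774,145.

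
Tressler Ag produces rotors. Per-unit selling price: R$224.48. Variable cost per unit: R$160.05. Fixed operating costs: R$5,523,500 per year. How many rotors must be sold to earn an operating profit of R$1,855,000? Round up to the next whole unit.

114,520 rotors

Contribution margin per unit = R$224.48 − R$160.05 = R$64.43.
Required volume = (fixed costs + target profit) ÷ CM = (R$5,523,500 + R$1,855,000) ÷ R$64.43 = 114,519.63, so 114,520 rotors.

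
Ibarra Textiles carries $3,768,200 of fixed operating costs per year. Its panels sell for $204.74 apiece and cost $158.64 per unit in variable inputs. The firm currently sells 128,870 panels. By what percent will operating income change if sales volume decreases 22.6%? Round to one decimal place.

-61.8%

Contribution at this volume is 128,870 × $46.10 = $5,940,907.00.
Subtracting fixed costs: EBIT = $5,940,907.00 − $3,768,200 = $2,172,707.00.
DOL = contribution ÷ EBIT = $5,940,907.00 ÷ $2,172,707.00 = 2.7343.
%ΔEBIT = DOL × %ΔSales = 2.7343 × -22.6% = -61.8%.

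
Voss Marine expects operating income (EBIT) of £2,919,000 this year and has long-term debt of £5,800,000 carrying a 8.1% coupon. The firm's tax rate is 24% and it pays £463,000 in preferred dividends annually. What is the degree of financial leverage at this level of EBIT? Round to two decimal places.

1.59

Interest = £469,800.00.
Preferred dividends grossed up pre-tax: £463,000 / (1 − 0.24) = £609,210.53.
DFL = EBIT ÷ [EBIT − I − D_p/(1−t)] = £2,919,000 ÷ [£2,919,000 − £469,800.00 − £609,210.53] = £2,919,000 ÷ £1,839,989.47 = 1.5864.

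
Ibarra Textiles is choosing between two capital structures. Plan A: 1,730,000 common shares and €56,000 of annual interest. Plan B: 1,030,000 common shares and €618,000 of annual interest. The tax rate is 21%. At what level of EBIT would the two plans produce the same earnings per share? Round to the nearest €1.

€1,444,943

Set EPS_A = EPS_B: (EBIT − €56,000)(1 − 0.21) ÷ 1,730,000 = (EBIT − €618,000)(1 − 0.21) ÷ 1,030,000.
Cancelling (1 − t) and cross-multiplying: 1,030,000·(EBIT − 56,000) = 1,730,000·(EBIT − 618,000).
EBIT × (1,730,000 − 1,030,000) = 618,000 × 1,730,000 − 56,000 × 1,030,000 = 1,011,460,000,000, so EBIT = 1,011,460,000,000 ÷ 700,000 = 1,444,942.86.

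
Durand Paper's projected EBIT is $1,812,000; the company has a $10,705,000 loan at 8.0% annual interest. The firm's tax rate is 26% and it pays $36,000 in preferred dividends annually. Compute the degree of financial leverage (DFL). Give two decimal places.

Interest = $856,400.00.
Preferred dividends grossed up pre-tax: $36,000 / (1 − 0.26) = $48,648.65.
DFL = EBIT ÷ [EBIT − I − D_p/(1−t)] = $1,812,000 ÷ [$1,812,000 − $856,400.00 − $48,648.65] = $1,812,000 ÷ $906,951.35 = 1.9979.

2.00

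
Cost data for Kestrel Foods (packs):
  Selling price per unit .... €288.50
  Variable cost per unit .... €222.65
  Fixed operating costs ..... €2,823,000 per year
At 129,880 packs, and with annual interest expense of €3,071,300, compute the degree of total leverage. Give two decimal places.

3.22

Total contribution margin = 129,880 × €65.85 = €8,552,598.00.
EBIT = €8,552,598.00 − €2,823,000 = €5,729,598.00. Interest = €3,071,300.00, so EBIT − I = €2,658,298.00.
DCL = contribution ÷ (EBIT − I) = €8,552,598.00 ÷ €2,658,298.00 = 3.2173.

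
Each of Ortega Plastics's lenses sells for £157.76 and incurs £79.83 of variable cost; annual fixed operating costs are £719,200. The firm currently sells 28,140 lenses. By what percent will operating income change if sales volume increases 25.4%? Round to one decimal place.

Contribution at this volume is 28,140 × £77.93 = £2,192,950.20.
Operating income = contribution − fixed costs = £2,192,950.20 − £719,200 = £1,473,750.20.
Degree of operating leverage = £2,192,950.20 / £1,473,750.20 = 1.4880.
%ΔEBIT = DOL × %ΔSales = 1.4880 × +25.4% = +37.8%.

+37.8%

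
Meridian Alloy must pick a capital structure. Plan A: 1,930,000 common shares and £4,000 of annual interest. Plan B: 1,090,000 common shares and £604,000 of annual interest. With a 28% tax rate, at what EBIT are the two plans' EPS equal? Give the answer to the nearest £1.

£1,382,571

At indifference, (EBIT − 4,000)(1 − t)/1,930,000 = (EBIT − 604,000)(1 − t)/1,090,000.
Cancelling (1 − t) and cross-multiplying: 1,090,000·(EBIT − 4,000) = 1,930,000·(EBIT − 604,000).
Solving, EBIT = (604,000·1,930,000 − 4,000·1,090,000) / (1,930,000 − 1,090,000) = 1,161,360,000,000 / 840,000 = 1,382,571.43.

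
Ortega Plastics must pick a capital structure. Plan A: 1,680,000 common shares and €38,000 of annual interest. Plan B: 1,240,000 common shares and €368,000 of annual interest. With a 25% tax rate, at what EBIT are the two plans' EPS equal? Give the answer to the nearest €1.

€1,298,000

Set EPS_A = EPS_B: (EBIT − €38,000)(1 − 0.25) ÷ 1,680,000 = (EBIT − €368,000)(1 − 0.25) ÷ 1,240,000.
Cancelling (1 − t) and cross-multiplying: 1,240,000·(EBIT − 38,000) = 1,680,000·(EBIT − 368,000).
EBIT × (1,680,000 − 1,240,000) = 368,000 × 1,680,000 − 38,000 × 1,240,000 = 571,120,000,000, so EBIT = 571,120,000,000 ÷ 440,000 = 1,298,000.00.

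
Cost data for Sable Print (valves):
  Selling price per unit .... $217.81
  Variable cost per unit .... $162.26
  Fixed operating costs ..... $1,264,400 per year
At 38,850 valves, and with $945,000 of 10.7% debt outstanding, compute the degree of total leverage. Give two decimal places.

2.72

At 38,850 units, contribution = 38,850 × $55.55 = $2,158,117.50.
EBIT = $2,158,117.50 − $1,264,400 = $893,717.50. Interest = $101,115.00, so EBIT − I = $792,602.50.
Degree of total leverage = total CM / (EBIT − interest) = $2,158,117.50 / $792,602.50 = 2.7228.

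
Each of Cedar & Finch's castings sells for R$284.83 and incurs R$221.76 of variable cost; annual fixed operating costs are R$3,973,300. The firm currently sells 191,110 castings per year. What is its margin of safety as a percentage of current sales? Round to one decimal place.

67.0%

Unit CM = price − variable cost = R$284.83 − R$221.76 = R$63.07. Break-even units = R$3,973,300 ÷ R$63.07 = 62,998.26; break-even revenue = 62,998.26 × R$284.83 = R$17,943,793.23.
Current sales = 191,110 × R$284.83 = R$54,433,861.30.
Margin of safety = (R$54,433,861.30 − R$17,943,793.23) ÷ R$54,433,861.30 = 67.0%.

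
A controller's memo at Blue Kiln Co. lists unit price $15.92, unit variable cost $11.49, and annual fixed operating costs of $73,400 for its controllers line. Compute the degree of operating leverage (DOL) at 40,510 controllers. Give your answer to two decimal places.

At 40,510 units, contribution = 40,510 × $4.43 = $179,459.30.
Subtracting fixed costs: EBIT = $179,459.30 − $73,400 = $106,059.30.
So DOL = total CM / EBIT = $179,459.30 / $106,059.30 = 1.6921.

1.69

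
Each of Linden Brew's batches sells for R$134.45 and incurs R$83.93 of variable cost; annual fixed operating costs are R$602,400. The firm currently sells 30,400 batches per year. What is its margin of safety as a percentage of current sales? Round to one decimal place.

60.8%

Unit CM = price − variable cost = R$134.45 − R$83.93 = R$50.52. Break-even units = R$602,400 ÷ R$50.52 = 11,923.99; break-even revenue = 11,923.99 × R$134.45 = R$1,603,180.52.
Actual sales revenue = 30,400 × R$134.45 = R$4,087,280.00.
Margin of safety = (R$4,087,280.00 − R$1,603,180.52) ÷ R$4,087,280.00 = 60.8%.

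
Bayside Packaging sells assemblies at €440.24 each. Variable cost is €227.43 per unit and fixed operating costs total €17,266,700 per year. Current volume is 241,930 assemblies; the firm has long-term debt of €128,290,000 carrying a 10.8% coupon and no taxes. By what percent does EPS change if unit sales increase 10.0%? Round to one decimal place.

+25.3%

Total contribution margin = 241,930 × €212.81 = €51,485,123.30.
Operating income = contribution − fixed costs = €51,485,123.30 − €17,266,700 = €34,218,423.30.
After interest of €13,855,320.00, pre-tax earnings = €20,363,103.30.
Degree of combined leverage = contribution ÷ (EBIT − I) = €51,485,123.30 ÷ €20,363,103.30 = 2.5284.
%ΔEPS = DCL × %ΔSales = 2.5284 × +10.0% = +25.3%.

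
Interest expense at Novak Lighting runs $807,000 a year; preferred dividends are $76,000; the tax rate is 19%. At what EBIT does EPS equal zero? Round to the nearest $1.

$900,827

Preferred dividends are paid after tax, so their pre-tax equivalent is $76,000 ÷ (1 − 0.19) = $93,827.16.
Financial break-even EBIT = interest + D_p ÷ (1 − t) = $807,000 + $93,827.16 = $900,827.16.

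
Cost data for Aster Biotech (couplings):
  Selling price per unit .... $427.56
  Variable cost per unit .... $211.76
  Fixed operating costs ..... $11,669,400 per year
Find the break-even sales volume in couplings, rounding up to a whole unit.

54,076 couplings

Unit CM = price − variable cost = $427.56 − $211.76 = $215.80.
Break-even Q = $11,669,400 / $215.80 = 54,075.07 → 54,076 couplings.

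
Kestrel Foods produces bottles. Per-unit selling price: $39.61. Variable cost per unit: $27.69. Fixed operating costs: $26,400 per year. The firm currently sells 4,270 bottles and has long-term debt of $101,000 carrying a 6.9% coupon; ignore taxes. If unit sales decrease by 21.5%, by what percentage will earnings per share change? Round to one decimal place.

Total contribution margin = 4,270 × $11.92 = $50,898.40.
EBIT = $50,898.40 − $26,400 = $24,498.40.
After interest of $6,969.00, pre-tax earnings = $17,529.40.
Degree of combined leverage = contribution ÷ (EBIT − I) = $50,898.40 ÷ $17,529.40 = 2.9036.
%ΔEPS = DCL × %ΔSales = 2.9036 × -21.5% = -62.4%.

-62.4%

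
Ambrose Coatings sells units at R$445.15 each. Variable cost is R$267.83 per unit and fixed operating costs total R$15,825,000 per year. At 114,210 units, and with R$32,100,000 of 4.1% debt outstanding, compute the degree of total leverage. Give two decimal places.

6.51

Contribution at this volume is 114,210 × R$177.32 = R$20,251,717.20.
Operating income = contribution − fixed costs = R$20,251,717.20 − R$15,825,000 = R$4,426,717.20. Interest = R$1,316,100.00, so EBIT − I = R$3,110,617.20.
DCL = contribution ÷ (EBIT − I) = R$20,251,717.20 ÷ R$3,110,617.20 = 6.5105.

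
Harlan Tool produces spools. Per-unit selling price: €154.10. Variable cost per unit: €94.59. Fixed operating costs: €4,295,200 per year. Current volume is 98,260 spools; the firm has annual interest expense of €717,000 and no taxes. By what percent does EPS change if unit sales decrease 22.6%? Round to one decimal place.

-158.2%

Contribution at this volume is 98,260 × €59.51 = €5,847,452.60.
EBIT = €5,847,452.60 − €4,295,200 = €1,552,252.60.
Interest = €717,000.00, so EBIT − I = €835,252.60.
Degree of combined leverage = contribution ÷ (EBIT − I) = €5,847,452.60 ÷ €835,252.60 = 7.0008.
EPS therefore changes by 7.0008 × (-22.6%) = -158.2%.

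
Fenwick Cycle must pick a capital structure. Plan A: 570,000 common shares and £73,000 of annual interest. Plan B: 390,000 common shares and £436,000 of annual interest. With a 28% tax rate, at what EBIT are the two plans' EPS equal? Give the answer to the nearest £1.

Set EPS_A = EPS_B: (EBIT − £73,000)(1 − 0.28) ÷ 570,000 = (EBIT − £436,000)(1 − 0.28) ÷ 390,000.
Cancelling (1 − t) and cross-multiplying: 390,000·(EBIT − 73,000) = 570,000·(EBIT − 436,000).
EBIT × (570,000 − 390,000) = 436,000 × 570,000 − 73,000 × 390,000 = 220,050,000,000, so EBIT = 220,050,000,000 ÷ 180,000 = 1,222,500.00.

£1,222,500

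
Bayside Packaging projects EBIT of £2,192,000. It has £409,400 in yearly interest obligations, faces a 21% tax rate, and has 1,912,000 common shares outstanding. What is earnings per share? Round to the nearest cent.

Interest = £409,400.00, so EBT = £2,192,000 − £409,400.00 = £1,782,600.00.
Net income = £1,782,600.00 × (1 − 0.21) = £1,408,254.00.
Per share: £1,408,254.00 / 1,912,000 shares = £0.74.

£0.74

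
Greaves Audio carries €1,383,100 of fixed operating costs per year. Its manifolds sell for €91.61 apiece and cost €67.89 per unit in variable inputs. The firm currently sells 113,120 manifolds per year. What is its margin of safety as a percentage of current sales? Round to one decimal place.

48.5%

Unit CM = price − variable cost = €91.61 − €67.89 = €23.72. Break-even units = €1,383,100 ÷ €23.72 = 58,309.44; break-even revenue = 58,309.44 × €91.61 = €5,341,728.12.
Actual sales revenue = 113,120 × €91.61 = €10,362,923.20.
Margin of safety = (€10,362,923.20 − €5,341,728.12) ÷ €10,362,923.20 = 48.5%.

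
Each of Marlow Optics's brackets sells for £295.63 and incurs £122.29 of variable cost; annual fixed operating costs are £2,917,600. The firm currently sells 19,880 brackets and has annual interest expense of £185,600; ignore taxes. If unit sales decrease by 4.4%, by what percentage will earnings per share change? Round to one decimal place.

Total contribution margin = 19,880 × £173.34 = £3,445,999.20.
EBIT = £3,445,999.20 − £2,917,600 = £528,399.20.
Interest = £185,600.00, so EBIT − I = £342,799.20.
Degree of combined leverage = contribution ÷ (EBIT − I) = £3,445,999.20 ÷ £342,799.20 = 10.0525.
%ΔEPS = DCL × %ΔSales = 10.0525 × -4.4% = -44.2%.

-44.2%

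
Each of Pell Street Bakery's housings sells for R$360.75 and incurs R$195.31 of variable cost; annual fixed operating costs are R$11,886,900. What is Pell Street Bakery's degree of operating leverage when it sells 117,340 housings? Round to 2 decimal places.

2.58

Contribution at this volume is 117,340 × R$165.44 = R$19,412,729.60.
Operating income = contribution − fixed costs = R$19,412,729.60 − R$11,886,900 = R$7,525,829.60.
So DOL = total CM / EBIT = R$19,412,729.60 / R$7,525,829.60 = 2.5795.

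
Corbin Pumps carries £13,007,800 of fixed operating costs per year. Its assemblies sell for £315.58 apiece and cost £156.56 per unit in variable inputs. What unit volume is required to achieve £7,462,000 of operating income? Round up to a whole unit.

128,725 assemblies

Contribution margin per unit = £315.58 − £156.56 = £159.02.
Units = (FC + target) / CM = (£13,007,800 + £7,462,000) / £159.02 = 128,724.69, so 128,725 assemblies.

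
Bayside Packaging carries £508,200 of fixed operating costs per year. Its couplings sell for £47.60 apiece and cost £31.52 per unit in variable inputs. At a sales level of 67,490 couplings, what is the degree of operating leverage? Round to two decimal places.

At 67,490 units, contribution = 67,490 × £16.08 = £1,085,239.20.
Operating income = contribution − fixed costs = £1,085,239.20 − £508,200 = £577,039.20.
So DOL = total CM / EBIT = £1,085,239.20 / £577,039.20 = 1.8807.

1.88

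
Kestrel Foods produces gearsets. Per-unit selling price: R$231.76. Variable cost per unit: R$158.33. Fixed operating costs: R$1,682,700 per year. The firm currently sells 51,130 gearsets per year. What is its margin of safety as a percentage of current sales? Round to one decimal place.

55.2%

Each unit contributes R$231.76 − R$158.33 = R$73.43. Break-even units = R$1,682,700 ÷ R$73.43 = 22,915.70; break-even revenue = 22,915.70 × R$231.76 = R$5,310,943.10.
Current sales = 51,130 × R$231.76 = R$11,849,888.80.
Margin of safety = (R$11,849,888.80 − R$5,310,943.10) ÷ R$11,849,888.80 = 55.2%.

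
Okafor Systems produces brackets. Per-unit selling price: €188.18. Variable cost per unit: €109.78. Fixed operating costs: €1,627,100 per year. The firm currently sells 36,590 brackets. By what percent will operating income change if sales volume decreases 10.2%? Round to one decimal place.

Contribution at this volume is 36,590 × €78.40 = €2,868,656.00.
Subtracting fixed costs: EBIT = €2,868,656.00 − €1,627,100 = €1,241,556.00.
So DOL = total CM / EBIT = €2,868,656.00 / €1,241,556.00 = 2.3105.
Operating income changes by 2.3105 × -10.2% = -23.6%.

-23.6%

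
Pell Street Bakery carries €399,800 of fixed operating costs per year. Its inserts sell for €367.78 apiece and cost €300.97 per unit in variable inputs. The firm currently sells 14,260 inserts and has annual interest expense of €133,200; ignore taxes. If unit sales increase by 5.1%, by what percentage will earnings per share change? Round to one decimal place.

Contribution at this volume is 14,260 × €66.81 = €952,710.60.
Subtracting fixed costs: EBIT = €952,710.60 − €399,800 = €552,910.60.
Interest = €133,200.00, so EBIT − I = €419,710.60.
DCL = total CM / (EBIT − I) = €952,710.60 / €419,710.60 = 2.2699.
EPS therefore changes by 2.2699 × (+5.1%) = +11.6%.

+11.6%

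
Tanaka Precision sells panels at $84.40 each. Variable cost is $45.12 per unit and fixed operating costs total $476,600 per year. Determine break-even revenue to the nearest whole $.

CM per unit = $84.40 − $45.12 = $39.28; CM ratio = $39.28 / $84.40 = 0.4654.
Break-even revenue = fixed costs × price ÷ CM = $476,600 × $84.40 ÷ $39.28 = $1,024,059.

$1,024,059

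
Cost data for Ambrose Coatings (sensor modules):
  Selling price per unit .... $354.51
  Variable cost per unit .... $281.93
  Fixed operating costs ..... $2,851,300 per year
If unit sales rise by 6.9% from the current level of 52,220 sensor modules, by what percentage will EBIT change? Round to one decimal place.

+27.9%

Total contribution margin = 52,220 × $72.58 = $3,790,127.60.
Subtracting fixed costs: EBIT = $3,790,127.60 − $2,851,300 = $938,827.60.
Degree of operating leverage = $3,790,127.60 / $938,827.60 = 4.0371.
%ΔEBIT = DOL × %ΔSales = 4.0371 × +6.9% = +27.9%.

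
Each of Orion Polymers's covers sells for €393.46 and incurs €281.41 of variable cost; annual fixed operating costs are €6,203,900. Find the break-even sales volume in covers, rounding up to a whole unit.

55,368 covers

Unit CM = price − variable cost = €393.46 − €281.41 = €112.05.
Break-even volume = fixed costs ÷ CM per unit = €6,203,900 ÷ €112.05 = 55,367.25, so 55,368 covers.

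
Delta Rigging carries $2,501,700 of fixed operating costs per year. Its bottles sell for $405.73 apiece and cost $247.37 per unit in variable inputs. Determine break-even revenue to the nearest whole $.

Contribution margin per unit = $405.73 − $247.37 = $158.36, a CM ratio of $158.36 ÷ $405.73 = 0.3903.
Break-even sales = FC ÷ CM ratio = $2,501,700 × $405.73 / $158.36 = $6,409,540.

$6,409,540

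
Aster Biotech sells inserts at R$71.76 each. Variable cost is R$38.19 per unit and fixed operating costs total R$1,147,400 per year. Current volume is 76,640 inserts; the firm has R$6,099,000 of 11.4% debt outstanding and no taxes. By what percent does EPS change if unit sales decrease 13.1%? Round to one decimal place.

Contribution at this volume is 76,640 × R$33.57 = R$2,572,804.80.
Operating income = contribution − fixed costs = R$2,572,804.80 − R$1,147,400 = R$1,425,404.80.
After interest of R$695,286.00, pre-tax earnings = R$730,118.80.
Degree of combined leverage = contribution ÷ (EBIT − I) = R$2,572,804.80 ÷ R$730,118.80 = 3.5238.
EPS therefore changes by 3.5238 × (-13.1%) = -46.2%.

-46.2%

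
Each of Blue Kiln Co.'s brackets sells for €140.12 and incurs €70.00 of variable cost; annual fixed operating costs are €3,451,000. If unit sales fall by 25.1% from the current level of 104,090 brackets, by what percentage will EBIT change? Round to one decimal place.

-47.6%

Total contribution margin = 104,090 × €70.12 = €7,298,790.80.
EBIT = €7,298,790.80 − €3,451,000 = €3,847,790.80.
So DOL = total CM / EBIT = €7,298,790.80 / €3,847,790.80 = 1.8969.
%ΔEBIT = DOL × %ΔSales = 1.8969 × -25.1% = -47.6%.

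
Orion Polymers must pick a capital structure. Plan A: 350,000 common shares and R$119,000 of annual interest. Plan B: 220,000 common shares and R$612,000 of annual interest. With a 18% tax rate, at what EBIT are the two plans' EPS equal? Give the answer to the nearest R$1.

R$1,446,308

Set EPS_A = EPS_B: (EBIT − R$119,000)(1 − 0.18) ÷ 350,000 = (EBIT − R$612,000)(1 − 0.18) ÷ 220,000.
The (1 − t) factor cancels: (EBIT − 119,000) × 220,000 = (EBIT − 612,000) × 350,000.
EBIT × (350,000 − 220,000) = 612,000 × 350,000 − 119,000 × 220,000 = 188,020,000,000, so EBIT = 188,020,000,000 ÷ 130,000 = 1,446,307.69.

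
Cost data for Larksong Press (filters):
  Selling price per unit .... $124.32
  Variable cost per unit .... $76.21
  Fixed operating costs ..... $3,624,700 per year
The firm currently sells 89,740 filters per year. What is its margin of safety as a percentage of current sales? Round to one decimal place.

Contribution margin per unit = $124.32 − $76.21 = $48.11. Break-even units = $3,624,700 ÷ $48.11 = 75,341.92; break-even revenue = 75,341.92 × $124.32 = $9,366,508.09.
Actual sales revenue = 89,740 × $124.32 = $11,156,476.80.
Margin of safety = ($11,156,476.80 − $9,366,508.09) ÷ $11,156,476.80 = 16.0%.

16.0%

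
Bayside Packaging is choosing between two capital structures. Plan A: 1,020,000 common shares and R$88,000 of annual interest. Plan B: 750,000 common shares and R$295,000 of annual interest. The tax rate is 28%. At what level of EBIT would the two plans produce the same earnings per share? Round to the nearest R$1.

At indifference, (EBIT − 88,000)(1 − t)/1,020,000 = (EBIT − 295,000)(1 − t)/750,000.
Cancelling (1 − t) and cross-multiplying: 750,000·(EBIT − 88,000) = 1,020,000·(EBIT − 295,000).
EBIT × (1,020,000 − 750,000) = 295,000 × 1,020,000 − 88,000 × 750,000 = 234,900,000,000, so EBIT = 234,900,000,000 ÷ 270,000 = 870,000.00.

R$870,000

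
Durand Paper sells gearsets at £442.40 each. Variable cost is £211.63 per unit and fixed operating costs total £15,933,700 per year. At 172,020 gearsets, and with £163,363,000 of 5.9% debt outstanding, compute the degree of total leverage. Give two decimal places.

2.81

Total contribution margin = 172,020 × £230.77 = £39,697,055.40.
Subtracting fixed costs: EBIT = £39,697,055.40 − £15,933,700 = £23,763,355.40. Interest = £9,638,417.00, so EBIT − I = £14,124,938.40.
DCL = contribution ÷ (EBIT − I) = £39,697,055.40 ÷ £14,124,938.40 = 2.8104.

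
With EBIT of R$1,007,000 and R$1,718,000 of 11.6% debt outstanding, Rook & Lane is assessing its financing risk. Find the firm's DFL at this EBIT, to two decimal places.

1.25

Annual interest charges come to R$199,288.00.
Degree of financial leverage = EBIT / (EBIT − interest) = R$1,007,000 / R$807,712.00 = 1.2467.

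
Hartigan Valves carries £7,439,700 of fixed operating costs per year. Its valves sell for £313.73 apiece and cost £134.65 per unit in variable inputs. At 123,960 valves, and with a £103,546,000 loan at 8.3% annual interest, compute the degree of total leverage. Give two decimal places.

Total contribution margin = 123,960 × £179.08 = £22,198,756.80.
EBIT = £22,198,756.80 − £7,439,700 = £14,759,056.80. Interest = £8,594,318.00.
DOL = £22,198,756.80 ÷ £14,759,056.80 = 1.5041; DFL = £14,759,056.80 ÷ £6,164,738.80 = 2.3941.
Combined leverage = 1.5041 × 2.3941 = 3.6010.

3.60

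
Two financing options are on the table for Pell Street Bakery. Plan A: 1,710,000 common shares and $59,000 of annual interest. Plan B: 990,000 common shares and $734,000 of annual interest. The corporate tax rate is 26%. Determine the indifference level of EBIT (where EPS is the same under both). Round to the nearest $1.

At indifference, (EBIT − 59,000)(1 − t)/1,710,000 = (EBIT − 734,000)(1 − t)/990,000.
The (1 − t) factor cancels: (EBIT − 59,000) × 990,000 = (EBIT − 734,000) × 1,710,000.
Solving, EBIT = (734,000·1,710,000 − 59,000·990,000) / (1,710,000 − 990,000) = 1,196,730,000,000 / 720,000 = 1,662,125.00.

$1,662,125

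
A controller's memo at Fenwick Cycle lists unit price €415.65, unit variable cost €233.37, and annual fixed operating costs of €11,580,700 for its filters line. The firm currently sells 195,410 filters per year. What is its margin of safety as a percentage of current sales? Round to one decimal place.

Contribution margin per unit = €415.65 − €233.37 = €182.28. Break-even units = €11,580,700 ÷ €182.28 = 63,532.48; break-even revenue = 63,532.48 × €415.65 = €26,407,274.28.
Current sales = 195,410 × €415.65 = €81,222,166.50.
Margin of safety = (€81,222,166.50 − €26,407,274.28) ÷ €81,222,166.50 = 67.5%.

67.5%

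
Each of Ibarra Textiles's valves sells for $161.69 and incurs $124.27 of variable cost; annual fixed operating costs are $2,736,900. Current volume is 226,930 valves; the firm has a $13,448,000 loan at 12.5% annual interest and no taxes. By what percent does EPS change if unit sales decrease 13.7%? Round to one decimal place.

Contribution at this volume is 226,930 × $37.42 = $8,491,720.60.
EBIT = $8,491,720.60 − $2,736,900 = $5,754,820.60.
After interest of $1,681,000.00, pre-tax earnings = $4,073,820.60.
DCL = total CM / (EBIT − I) = $8,491,720.60 / $4,073,820.60 = 2.0845.
EPS therefore changes by 2.0845 × (-13.7%) = -28.6%.

-28.6%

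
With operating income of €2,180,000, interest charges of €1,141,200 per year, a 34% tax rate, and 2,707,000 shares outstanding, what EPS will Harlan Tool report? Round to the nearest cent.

€0.25

Interest = €1,141,200.00, so EBT = €2,180,000 − €1,141,200.00 = €1,038,800.00.
After tax at 34%: net income = €1,038,800.00 × 0.66 = €685,608.00.
EPS = €685,608.00 ÷ 2,707,000 = €0.25.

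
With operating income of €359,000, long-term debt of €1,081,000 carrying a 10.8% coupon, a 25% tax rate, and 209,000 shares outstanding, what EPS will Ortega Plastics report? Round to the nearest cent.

Pre-tax income = €359,000 − €116,748.00 = €242,252.00.
After tax at 25%: net income = €242,252.00 × 0.75 = €181,689.00.
EPS = €181,689.00 ÷ 209,000 = €0.87.

€0.87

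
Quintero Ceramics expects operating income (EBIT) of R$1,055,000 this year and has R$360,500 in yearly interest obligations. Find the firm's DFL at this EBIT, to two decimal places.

1.52

Annual interest charges come to R$360,500.00.
Degree of financial leverage = EBIT / (EBIT − interest) = R$1,055,000 / R$694,500.00 = 1.5191.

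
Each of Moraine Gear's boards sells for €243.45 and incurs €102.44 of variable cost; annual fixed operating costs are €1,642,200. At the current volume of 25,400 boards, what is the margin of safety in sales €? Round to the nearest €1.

Contribution margin per unit = €243.45 − €102.44 = €141.01. Break-even units = €1,642,200 ÷ €141.01 = 11,645.98; break-even revenue = 11,645.98 × €243.45 = €2,835,214.45.
Current sales = 25,400 × €243.45 = €6,183,630.00.
Margin of safety = €6,183,630.00 − €2,835,214.45 = €3,348,416.

€3,348,416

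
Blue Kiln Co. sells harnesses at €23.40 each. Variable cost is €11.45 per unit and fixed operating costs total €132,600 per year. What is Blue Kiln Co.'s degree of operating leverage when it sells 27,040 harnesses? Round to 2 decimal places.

1.70

Total contribution margin = 27,040 × €11.95 = €323,128.00.
EBIT = €323,128.00 − €132,600 = €190,528.00.
DOL = contribution ÷ EBIT = €323,128.00 ÷ €190,528.00 = 1.6960.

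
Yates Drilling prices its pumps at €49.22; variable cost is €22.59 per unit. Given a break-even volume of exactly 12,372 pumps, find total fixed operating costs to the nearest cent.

€329,466.36

Each unit contributes €49.22 − €22.59 = €26.63.
Since BE = FC / CM, FC = 12,372 × €26.63 = €329,466.36.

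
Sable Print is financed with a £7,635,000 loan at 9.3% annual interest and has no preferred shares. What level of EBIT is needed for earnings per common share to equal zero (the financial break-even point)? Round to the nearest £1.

Annual interest = 9.3% × £7,635,000 = £710,055.00.
With no preferred dividends, EPS = 0 when EBIT exactly covers interest, so the financial break-even EBIT is £710,055.00.

£710,055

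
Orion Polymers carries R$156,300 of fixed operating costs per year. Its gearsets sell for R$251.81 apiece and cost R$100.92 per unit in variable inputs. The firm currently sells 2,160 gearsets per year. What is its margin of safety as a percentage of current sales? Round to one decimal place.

Each unit contributes R$251.81 − R$100.92 = R$150.89. Break-even units = R$156,300 ÷ R$150.89 = 1,035.85; break-even revenue = 1,035.85 × R$251.81 = R$260,838.38.
Actual sales revenue = 2,160 × R$251.81 = R$543,909.60.
Margin of safety = (R$543,909.60 − R$260,838.38) ÷ R$543,909.60 = 52.0%.

52.0%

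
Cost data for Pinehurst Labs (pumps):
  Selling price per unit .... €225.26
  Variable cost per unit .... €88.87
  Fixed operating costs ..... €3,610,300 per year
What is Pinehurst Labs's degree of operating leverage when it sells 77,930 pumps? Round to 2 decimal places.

Contribution at this volume is 77,930 × €136.39 = €10,628,872.70.
Operating income = contribution − fixed costs = €10,628,872.70 − €3,610,300 = €7,018,572.70.
Degree of operating leverage = €10,628,872.70 / €7,018,572.70 = 1.5144.

1.51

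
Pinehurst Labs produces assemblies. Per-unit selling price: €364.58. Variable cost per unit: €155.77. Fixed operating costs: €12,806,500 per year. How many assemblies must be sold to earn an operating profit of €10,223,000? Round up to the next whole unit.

Unit CM = price − variable cost = €364.58 − €155.77 = €208.81.
Need Q such that Q × €208.81 − €12,806,500 = €10,223,000, i.e. Q = €23,029,500 / €208.81 = 110,289.26 → 110,290.

110,290 assemblies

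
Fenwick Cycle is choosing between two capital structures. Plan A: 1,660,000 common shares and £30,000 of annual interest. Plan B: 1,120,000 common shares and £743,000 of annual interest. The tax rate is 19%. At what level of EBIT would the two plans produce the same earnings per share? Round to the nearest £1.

At indifference, (EBIT − 30,000)(1 − t)/1,660,000 = (EBIT − 743,000)(1 − t)/1,120,000.
Cancelling (1 − t) and cross-multiplying: 1,120,000·(EBIT − 30,000) = 1,660,000·(EBIT − 743,000).
Solving, EBIT = (743,000·1,660,000 − 30,000·1,120,000) / (1,660,000 − 1,120,000) = 1,199,780,000,000 / 540,000 = 2,221,814.81.

£2,221,815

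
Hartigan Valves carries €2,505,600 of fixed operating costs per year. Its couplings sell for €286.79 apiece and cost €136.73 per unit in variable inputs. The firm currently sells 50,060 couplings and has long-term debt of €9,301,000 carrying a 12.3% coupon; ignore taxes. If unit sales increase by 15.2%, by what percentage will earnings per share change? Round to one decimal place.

Contribution at this volume is 50,060 × €150.06 = €7,512,003.60.
Subtracting fixed costs: EBIT = €7,512,003.60 − €2,505,600 = €5,006,403.60.
After interest of €1,144,023.00, pre-tax earnings = €3,862,380.60.
DCL = total CM / (EBIT − I) = €7,512,003.60 / €3,862,380.60 = 1.9449.
EPS therefore changes by 1.9449 × (+15.2%) = +29.6%.

+29.6%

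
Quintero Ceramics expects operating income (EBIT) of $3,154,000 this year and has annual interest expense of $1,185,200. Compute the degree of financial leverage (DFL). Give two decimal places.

1.60

Annual interest charges come to $1,185,200.00.
DFL = EBIT ÷ (EBIT − I) = $3,154,000 ÷ ($3,154,000 − $1,185,200.00) = $3,154,000 ÷ $1,968,800.00 = 1.6020.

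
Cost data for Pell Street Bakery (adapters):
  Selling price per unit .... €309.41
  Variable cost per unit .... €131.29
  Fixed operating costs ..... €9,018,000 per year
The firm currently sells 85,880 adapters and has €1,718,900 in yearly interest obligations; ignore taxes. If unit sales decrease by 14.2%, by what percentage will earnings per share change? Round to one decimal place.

Total contribution margin = 85,880 × €178.12 = €15,296,945.60.
Operating income = contribution − fixed costs = €15,296,945.60 − €9,018,000 = €6,278,945.60.
Interest = €1,718,900.00, so EBIT − I = €4,560,045.60.
DCL = total CM / (EBIT − I) = €15,296,945.60 / €4,560,045.60 = 3.3546.
%ΔEPS = DCL × %ΔSales = 3.3546 × -14.2% = -47.6%.

-47.6%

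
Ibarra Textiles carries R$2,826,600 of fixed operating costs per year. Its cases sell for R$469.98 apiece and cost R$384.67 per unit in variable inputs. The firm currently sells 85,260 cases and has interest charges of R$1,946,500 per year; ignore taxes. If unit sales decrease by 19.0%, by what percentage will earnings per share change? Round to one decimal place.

-55.3%

Contribution at this volume is 85,260 × R$85.31 = R$7,273,530.60.
EBIT = R$7,273,530.60 − R$2,826,600 = R$4,446,930.60.
After interest of R$1,946,500.00, pre-tax earnings = R$2,500,430.60.
Degree of combined leverage = contribution ÷ (EBIT − I) = R$7,273,530.60 ÷ R$2,500,430.60 = 2.9089.
%ΔEPS = DCL × %ΔSales = 2.9089 × -19.0% = -55.3%.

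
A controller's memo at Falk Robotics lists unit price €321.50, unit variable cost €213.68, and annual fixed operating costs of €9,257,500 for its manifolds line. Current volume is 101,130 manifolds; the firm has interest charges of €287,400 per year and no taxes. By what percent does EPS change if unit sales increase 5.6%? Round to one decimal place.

+44.9%

Contribution at this volume is 101,130 × €107.82 = €10,903,836.60.
Subtracting fixed costs: EBIT = €10,903,836.60 − €9,257,500 = €1,646,336.60.
After interest of €287,400.00, pre-tax earnings = €1,358,936.60.
DCL = total CM / (EBIT − I) = €10,903,836.60 / €1,358,936.60 = 8.0238.
%ΔEPS = DCL × %ΔSales = 8.0238 × +5.6% = +44.9%.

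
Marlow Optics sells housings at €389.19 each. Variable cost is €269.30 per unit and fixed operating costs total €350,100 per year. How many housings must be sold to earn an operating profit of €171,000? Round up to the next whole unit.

Each unit contributes €389.19 − €269.30 = €119.89.
Required volume = (fixed costs + target profit) ÷ CM = (€350,100 + €171,000) ÷ €119.89 = 4,346.48, so 4,347 housings.

4,347 housings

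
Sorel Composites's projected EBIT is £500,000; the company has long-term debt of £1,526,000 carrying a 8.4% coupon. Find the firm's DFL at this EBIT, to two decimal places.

1.34

Annual interest charges come to £128,184.00.
Degree of financial leverage = EBIT / (EBIT − interest) = £500,000 / £371,816.00 = 1.3448.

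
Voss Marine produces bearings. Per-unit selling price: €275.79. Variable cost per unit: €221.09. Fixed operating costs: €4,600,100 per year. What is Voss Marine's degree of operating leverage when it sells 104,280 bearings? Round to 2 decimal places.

Total contribution margin = 104,280 × €54.70 = €5,704,116.00.
EBIT = €5,704,116.00 − €4,600,100 = €1,104,016.00.
DOL = contribution ÷ EBIT = €5,704,116.00 ÷ €1,104,016.00 = 5.1667.

5.17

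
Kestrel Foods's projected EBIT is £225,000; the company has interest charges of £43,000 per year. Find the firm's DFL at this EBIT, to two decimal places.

1.24

Interest = £43,000.00.
Degree of financial leverage = EBIT / (EBIT − interest) = £225,000 / £182,000.00 = 1.2363.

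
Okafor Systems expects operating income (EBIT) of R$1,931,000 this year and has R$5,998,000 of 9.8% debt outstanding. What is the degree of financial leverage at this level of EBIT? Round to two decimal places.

Annual interest charges come to R$587,804.00.
DFL = EBIT ÷ (EBIT − I) = R$1,931,000 ÷ (R$1,931,000 − R$587,804.00) = R$1,931,000 ÷ R$1,343,196.00 = 1.4376.

1.44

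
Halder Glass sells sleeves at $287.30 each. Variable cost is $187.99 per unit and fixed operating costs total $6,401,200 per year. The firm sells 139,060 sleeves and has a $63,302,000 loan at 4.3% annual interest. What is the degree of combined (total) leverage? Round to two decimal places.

Contribution at this volume is 139,060 × $99.31 = $13,810,048.60.
Subtracting fixed costs: EBIT = $13,810,048.60 − $6,401,200 = $7,408,848.60. Interest = $2,721,986.00, so EBIT − I = $4,686,862.60.
Degree of total leverage = total CM / (EBIT − interest) = $13,810,048.60 / $4,686,862.60 = 2.9465.

2.95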